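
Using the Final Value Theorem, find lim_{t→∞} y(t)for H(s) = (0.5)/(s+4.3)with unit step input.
FVT: lim_{t→∞} y(t) = lim_{s→0} s*Y(s) where Y(s) = H(s)/s.
= lim_{s→0} H(s) = H(0) = num(0)/den(0) = 0.5/4.3 = 0.1163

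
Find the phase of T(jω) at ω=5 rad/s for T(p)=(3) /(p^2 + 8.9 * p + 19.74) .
Substitute p = j*5: T(j5) = -0.00785889 - 0.0664868j.
∠T(j5) = atan2(Im, Re) = atan2(-0.0664868, -0.00785889) = -96.74°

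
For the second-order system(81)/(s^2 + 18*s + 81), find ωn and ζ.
Standard form: ωn²/(s²+2ζωn·s+ωn²).
const=81=ωn² → ωn=9, s coeff=18=2ζωn → ζ=1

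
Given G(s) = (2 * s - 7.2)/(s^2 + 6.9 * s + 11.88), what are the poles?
Set denominator = 0: s^2 + 6.9*s + 11.88 = (s + 3.3)(s + 3.6) = 0 → Poles: -3.3, -3.6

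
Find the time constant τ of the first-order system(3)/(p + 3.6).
First-order system: τ = -1/pole. Pole = -3.6. τ = -1/(-3.6) = 0.2778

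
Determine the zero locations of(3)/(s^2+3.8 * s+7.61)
Numerator is a nonzero constant (3) → Zeros: none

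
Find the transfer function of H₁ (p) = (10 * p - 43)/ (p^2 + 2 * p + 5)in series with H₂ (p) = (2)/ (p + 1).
Series: H = H₁ · H₂ = (n₁·n₂)/(d₁·d₂).
Num: n₁·n₂ = 20*p - 86. Den: d₁·d₂ = p^3 + 3*p^2 + 7*p + 5.
H(p) = (20*p - 86)/(p^3 + 3*p^2 + 7*p + 5)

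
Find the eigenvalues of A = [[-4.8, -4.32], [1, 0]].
Eigenvalues solve det(λI - A) = 0.
Characteristic polynomial: λ^2 + 4.8*λ + 4.32 = 0.
Factor: (λ + 1.2)(λ + 3.6) = 0.
Roots: -1.2, -3.6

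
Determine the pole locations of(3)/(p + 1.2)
Set denominator = 0: p + 1.2 = 0 → Poles: -1.2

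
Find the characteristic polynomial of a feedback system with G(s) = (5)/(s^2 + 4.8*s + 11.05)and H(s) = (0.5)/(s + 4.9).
Characteristic poly = G_den * H_den + G_num * H_num = (s^3 + 9.7*s^2 + 34.57*s + 54.145) + (2.5) = s^3 + 9.7*s^2 + 34.57*s + 56.645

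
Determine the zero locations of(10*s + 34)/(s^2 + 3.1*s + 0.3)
Set numerator = 0: 10*s + 34 = 0 → Zeros: -3.4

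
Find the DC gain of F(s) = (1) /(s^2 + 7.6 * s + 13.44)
DC gain = F(0) = num(0)/den(0) = 1/13.44 = 0.0744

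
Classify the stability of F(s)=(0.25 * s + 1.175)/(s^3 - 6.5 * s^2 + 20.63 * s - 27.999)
Denominator: s^3 - 6.5*s^2 + 20.63*s - 27.999 = (s - 2.7)(s^2 - 3.8*s + 10.37). Poles: 1.9 + 2.6j, 1.9 - 2.6j, 2.7. Unstable (3 pole(s) in RHP)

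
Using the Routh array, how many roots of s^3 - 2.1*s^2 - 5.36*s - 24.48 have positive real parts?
Routh array:
s^3: [1, -5.36]; s^2: [-2.1, -24.48]; s^1: [-17.0171]; s^0: [-24.48]
First column: [1, -2.1, -17.0171, -24.48]. Sign changes = RHP roots = 1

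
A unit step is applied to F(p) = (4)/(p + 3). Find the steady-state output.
FVT: lim_{t→∞} y(t) = lim_{p→0} p*Y(p) where Y(p) = F(p)/p.
= lim_{p→0} F(p) = F(0) = num(0)/den(0) = 4/3 = 1.333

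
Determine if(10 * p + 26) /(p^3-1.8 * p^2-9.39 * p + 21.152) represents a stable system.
Denominator: p^3 - 1.8*p^2 - 9.39*p + 21.152 = (p + 3.2)(p^2 - 5*p + 6.61). Poles: -3.2, 2.5 + 0.6j, 2.5 - 0.6j. All Re(p)<0: No (unstable)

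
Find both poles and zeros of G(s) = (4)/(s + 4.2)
Set denominator = 0: s + 4.2 = 0 → Poles: -4.2
Numerator is a nonzero constant (4) → Zeros: none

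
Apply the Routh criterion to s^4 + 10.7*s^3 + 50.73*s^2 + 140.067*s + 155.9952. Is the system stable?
Routh array:
s^4: [1, 50.73, 155.9952]; s^3: [10.7, 140.067]; s^2: [37.6396, 155.9952]; s^1: [95.7215]; s^0: [155.9952]
First column: [1, 10.7, 37.6396, 95.7215, 155.9952]. Sign changes = 0.
Yes, stable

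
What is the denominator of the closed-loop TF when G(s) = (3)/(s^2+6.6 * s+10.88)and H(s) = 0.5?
Characteristic poly = G_den * H_den + G_num * H_num = (s^2 + 6.6*s + 10.88) + (1.5) = s^2 + 6.6*s + 12.38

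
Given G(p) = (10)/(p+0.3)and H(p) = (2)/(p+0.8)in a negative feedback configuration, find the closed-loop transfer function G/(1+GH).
Closed-loop T = G/(1+GH).
Numerator: G_num * H_den = 10*p + 8.
Denominator: G_den * H_den + G_num * H_num = (p^2 + 1.1*p + 0.24) + (20) = p^2 + 1.1*p + 20.24.
T(p) = (10*p + 8)/(p^2 + 1.1*p + 20.24)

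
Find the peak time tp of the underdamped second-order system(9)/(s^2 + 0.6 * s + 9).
Standard form: ωn²/(s²+2ζωn·s+ωn²) → ωn = 3, ζ = 0.1.
ωd = ωn·√(1-ζ²) = 3·√(1-0.1²) = 2.985.
tp = π/ωd = π/2.985 = 1.052 s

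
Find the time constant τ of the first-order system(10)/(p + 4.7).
First-order system: τ = -1/pole. Pole = -4.7. τ = -1/(-4.7) = 0.2128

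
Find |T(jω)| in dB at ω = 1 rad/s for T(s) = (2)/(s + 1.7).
Substitute s = j*1: T(j1) = 0.874036 - 0.514139j.
|T(j1)| = sqrt(Re² + Im²) = 1.014.
20*log₁₀(1.014) = 0.12 dB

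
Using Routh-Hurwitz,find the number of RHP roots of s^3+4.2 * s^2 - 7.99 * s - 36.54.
Routh array:
s^3: [1, -7.99]; s^2: [4.2, -36.54]; s^1: [0.71]; s^0: [-36.54]
First column: [1, 4.2, 0.71, -36.54]. Sign changes = RHP roots = 1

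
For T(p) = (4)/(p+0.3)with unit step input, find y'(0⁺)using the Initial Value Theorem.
IVT: y'(0⁺) = lim_{p→∞} p²·Y(p) = lim_{p→∞} p·T(p).
deg(num) = 0, deg(den) = 1, relative degree = 1, so p·T(p) → (leading num)/(leading den) = 4/1 = 4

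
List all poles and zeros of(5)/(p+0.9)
Set denominator = 0: p + 0.9 = 0 → Poles: -0.9
Numerator is a nonzero constant (5) → Zeros: none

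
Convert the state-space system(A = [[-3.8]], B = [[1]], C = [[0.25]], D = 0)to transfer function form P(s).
P(s) = C(sI - A)⁻¹B + D.
Characteristic polynomial det(sI - A) = s + 3.8.
Numerator from C·adj(sI-A)·B + D·det(sI-A) = 0.25.
P(s) = (0.25)/(s + 3.8)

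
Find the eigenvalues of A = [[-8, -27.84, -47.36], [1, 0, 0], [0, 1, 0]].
Eigenvalues solve det(λI - A) = 0.
Characteristic polynomial: λ^3 + 8*λ^2 + 27.84*λ + 47.36 = 0.
Factor: (λ + 4)(λ^2 + 4*λ + 11.84) = 0.
Roots: -2 + 2.8j, -2 - 2.8j, -4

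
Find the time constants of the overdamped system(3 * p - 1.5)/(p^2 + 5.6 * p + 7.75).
Overdamped: real poles at -3.1, -2.5. τ = -1/pole → τ₁ = 0.3226, τ₂ = 0.4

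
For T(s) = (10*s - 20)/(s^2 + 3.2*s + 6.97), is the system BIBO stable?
Denominator: s^2 + 3.2*s + 6.97. Poles: -1.6 + 2.1j, -1.6 - 2.1j. All Re(p)<0: Yes (stable)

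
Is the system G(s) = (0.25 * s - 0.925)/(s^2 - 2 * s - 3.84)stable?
Denominator: s^2 - 2*s - 3.84 = (s - 3.2)(s + 1.2). Poles: -1.2, 3.2. All Re(p)<0: No (unstable)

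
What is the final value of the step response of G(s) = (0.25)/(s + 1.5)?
FVT: lim_{t→∞} y(t) = lim_{s→0} s*Y(s) where Y(s) = G(s)/s.
= lim_{s→0} G(s) = G(0) = num(0)/den(0) = 0.25/1.5 = 0.1667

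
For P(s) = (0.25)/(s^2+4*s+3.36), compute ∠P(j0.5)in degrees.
Substitute s = j*0.5: P(j0.5) = 0.0568676 - 0.0365708j.
∠P(j0.5) = atan2(Im, Re) = atan2(-0.0365708, 0.0568676) = -32.74°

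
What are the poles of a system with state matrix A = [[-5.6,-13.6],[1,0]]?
Eigenvalues solve det(λI - A) = 0.
Characteristic polynomial: λ^2 + 5.6*λ + 13.6 = 0.
Roots: -2.8 + 2.4j, -2.8 - 2.4j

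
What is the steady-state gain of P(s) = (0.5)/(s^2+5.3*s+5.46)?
DC gain = P(0) = num(0)/den(0) = 0.5/5.46 = 0.09158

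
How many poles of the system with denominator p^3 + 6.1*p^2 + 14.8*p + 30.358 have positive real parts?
p^3 + 6.1*p^2 + 14.8*p + 30.358 = (p + 4.3)(p^2 + 1.8*p + 7.06). Poles: -0.9 + 2.5j, -0.9 - 2.5j, -4.3. RHP poles (Re>0): 0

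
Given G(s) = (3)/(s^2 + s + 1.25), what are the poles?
Set denominator = 0: s^2 + s + 1.25 = 0 → Poles: -0.5 + 1j, -0.5 - 1j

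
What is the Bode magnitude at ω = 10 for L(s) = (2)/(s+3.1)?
Substitute s = j*10: L(j10) = 0.0565642 - 0.182465j.
|L(j10)| = sqrt(Re² + Im²) = 0.191.
20*log₁₀(0.191) = -14.38 dB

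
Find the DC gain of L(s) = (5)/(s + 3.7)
DC gain = L(0) = num(0)/den(0) = 5/3.7 = 1.351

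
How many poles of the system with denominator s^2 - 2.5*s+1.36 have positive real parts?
s^2 - 2.5*s + 1.36 = (s - 1.7)(s - 0.8). Poles: 0.8, 1.7. RHP poles (Re>0): 2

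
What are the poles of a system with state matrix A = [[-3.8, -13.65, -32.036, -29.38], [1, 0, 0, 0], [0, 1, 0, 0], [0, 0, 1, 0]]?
Eigenvalues solve det(λI - A) = 0.
Characteristic polynomial: λ^4 + 3.8*λ^3 + 13.65*λ^2 + 32.036*λ + 29.38 = 0.
Factor: (λ^2 + 3.4*λ + 3.25)(λ^2 + 0.4*λ + 9.04) = 0.
Roots: -0.2 + 3j, -0.2 - 3j, -1.7 + 0.6j, -1.7 - 0.6j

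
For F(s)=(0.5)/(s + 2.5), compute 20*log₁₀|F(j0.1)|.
Substitute s = j*0.1: F(j0.1) = 0.199681 - 0.00798722j.
|F(j0.1)| = sqrt(Re² + Im²) = 0.1998.
20*log₁₀(0.1998) = -13.99 dB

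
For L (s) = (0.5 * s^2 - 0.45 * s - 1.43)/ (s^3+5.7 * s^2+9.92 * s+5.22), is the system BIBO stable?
Denominator: s^3 + 5.7*s^2 + 9.92*s + 5.22 = (s + 1.8)(s + 2.9)(s + 1). Poles: -1, -1.8, -2.9. All Re(p)<0: Yes (stable)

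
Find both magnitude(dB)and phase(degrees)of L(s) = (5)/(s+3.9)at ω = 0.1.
Substitute s = j*0.1: L(j0.1) = 1.28121 - 0.0328515j.
|L| = 20*log₁₀(sqrt(Re²+Im²)) = 2.16 dB.
∠L = atan2(Im, Re) = -1.47°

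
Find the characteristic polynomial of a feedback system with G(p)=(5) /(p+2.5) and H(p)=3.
Characteristic poly = G_den * H_den + G_num * H_num = (p + 2.5) + (15) = p + 17.5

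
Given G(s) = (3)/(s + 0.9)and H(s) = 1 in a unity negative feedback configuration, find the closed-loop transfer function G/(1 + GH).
Closed-loop T = G/(1+GH).
Numerator: G_num * H_den = 3.
Denominator: G_den * H_den + G_num * H_num = (s + 0.9) + (3) = s + 3.9.
T(s) = (3)/(s + 3.9)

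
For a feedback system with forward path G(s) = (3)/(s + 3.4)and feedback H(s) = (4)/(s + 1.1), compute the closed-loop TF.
Closed-loop T = G/(1+GH).
Numerator: G_num * H_den = 3*s + 3.3.
Denominator: G_den * H_den + G_num * H_num = (s^2 + 4.5*s + 3.74) + (12) = s^2 + 4.5*s + 15.74.
T(s) = (3*s + 3.3)/(s^2 + 4.5*s + 15.74)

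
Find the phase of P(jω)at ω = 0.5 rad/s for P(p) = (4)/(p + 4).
Substitute p = j*0.5: P(j0.5) = 0.984615 - 0.123077j.
∠P(j0.5) = atan2(Im, Re) = atan2(-0.123077, 0.984615) = -7.13°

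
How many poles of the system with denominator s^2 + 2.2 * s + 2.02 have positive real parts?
Poles: -1.1 + 0.9j, -1.1 - 0.9j. RHP poles (Re>0): 0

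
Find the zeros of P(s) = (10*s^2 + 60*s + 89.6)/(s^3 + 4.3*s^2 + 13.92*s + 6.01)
Set numerator = 0: 10*s^2 + 60*s + 89.6 = 10*(s + 3.2)(s + 2.8) = 0 → Zeros: -2.8, -3.2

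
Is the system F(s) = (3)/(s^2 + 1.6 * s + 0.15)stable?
Denominator: s^2 + 1.6*s + 0.15 = (s + 0.1)(s + 1.5). Poles: -0.1, -1.5. All Re(p)<0: Yes (stable)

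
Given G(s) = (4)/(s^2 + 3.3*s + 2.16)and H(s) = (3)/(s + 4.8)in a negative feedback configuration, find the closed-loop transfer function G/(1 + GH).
Closed-loop T = G/(1+GH).
Numerator: G_num * H_den = 4*s + 19.2.
Denominator: G_den * H_den + G_num * H_num = (s^3 + 8.1*s^2 + 18*s + 10.368) + (12) = s^3 + 8.1*s^2 + 18*s + 22.368.
T(s) = (4*s + 19.2)/(s^3 + 8.1*s^2 + 18*s + 22.368)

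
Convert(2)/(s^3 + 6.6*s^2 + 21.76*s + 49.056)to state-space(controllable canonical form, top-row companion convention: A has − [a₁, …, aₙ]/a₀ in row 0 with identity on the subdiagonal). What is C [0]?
Reachable canonical form: C = numerator coefficients (right-aligned, zero-padded to length n).
num = 2, C = [[0, 0, 2]].
C[0] = 0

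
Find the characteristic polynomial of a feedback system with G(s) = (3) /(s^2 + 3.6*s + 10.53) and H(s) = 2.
Characteristic poly = G_den * H_den + G_num * H_num = (s^2 + 3.6*s + 10.53) + (6) = s^2 + 3.6*s + 16.53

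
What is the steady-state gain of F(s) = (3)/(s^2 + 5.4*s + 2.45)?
DC gain = F(0) = num(0)/den(0) = 3/2.45 = 1.224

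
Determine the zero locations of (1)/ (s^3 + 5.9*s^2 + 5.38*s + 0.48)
Numerator is a nonzero constant (1) → Zeros: none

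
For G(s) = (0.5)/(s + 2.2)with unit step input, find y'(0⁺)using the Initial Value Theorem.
IVT: y'(0⁺) = lim_{s→∞} s²·Y(s) = lim_{s→∞} s·G(s).
deg(num) = 0, deg(den) = 1, relative degree = 1, so s·G(s) → (leading num)/(leading den) = 0.5/1 = 0.5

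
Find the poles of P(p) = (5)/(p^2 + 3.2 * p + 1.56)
Set denominator = 0: p^2 + 3.2*p + 1.56 = (p + 0.6)(p + 2.6) = 0 → Poles: -0.6, -2.6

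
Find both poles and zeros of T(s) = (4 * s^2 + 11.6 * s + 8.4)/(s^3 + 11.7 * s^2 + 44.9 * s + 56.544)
Set denominator = 0: s^3 + 11.7*s^2 + 44.9*s + 56.544 = (s + 3.1)(s + 4.8)(s + 3.8) = 0 → Poles: -3.1, -3.8, -4.8
Set numerator = 0: 4*s^2 + 11.6*s + 8.4 = 4*(s + 1.4)(s + 1.5) = 0 → Zeros: -1.4, -1.5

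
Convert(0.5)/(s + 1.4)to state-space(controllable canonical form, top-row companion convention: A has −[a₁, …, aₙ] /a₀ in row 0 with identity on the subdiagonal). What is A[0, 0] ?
Reachable canonical form for den = s + 1.4: top row of A = -[a₁,a₂,...,aₙ]/a₀, ones on the subdiagonal, zeros elsewhere.
A = [[-1.4]].
A[0,0] = -1.4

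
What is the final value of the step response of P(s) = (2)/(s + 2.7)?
FVT: lim_{t→∞} y(t) = lim_{s→0} s*Y(s) where Y(s) = P(s)/s.
= lim_{s→0} P(s) = P(0) = num(0)/den(0) = 2/2.7 = 0.7407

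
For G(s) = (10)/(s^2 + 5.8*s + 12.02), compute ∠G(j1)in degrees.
Substitute s = j*1: G(j1) = 0.710599 - 0.374j.
∠G(j1) = atan2(Im, Re) = atan2(-0.374, 0.710599) = -27.76°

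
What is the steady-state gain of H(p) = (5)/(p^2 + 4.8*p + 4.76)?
DC gain = H(0) = num(0)/den(0) = 5/4.76 = 1.05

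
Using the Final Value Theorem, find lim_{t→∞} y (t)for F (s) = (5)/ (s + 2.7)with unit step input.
FVT: lim_{t→∞} y(t) = lim_{s→0} s*Y(s) where Y(s) = F(s)/s.
= lim_{s→0} F(s) = F(0) = num(0)/den(0) = 5/2.7 = 1.852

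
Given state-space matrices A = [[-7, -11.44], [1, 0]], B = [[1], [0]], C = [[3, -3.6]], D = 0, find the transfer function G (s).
G(s) = C(sI - A)⁻¹B + D.
Characteristic polynomial det(sI - A) = s^2 + 7*s + 11.44.
Numerator from C·adj(sI-A)·B + D·det(sI-A) = 3*s - 3.6.
G(s) = (3*s - 3.6)/(s^2 + 7*s + 11.44)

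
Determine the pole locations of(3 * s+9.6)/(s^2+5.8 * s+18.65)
Set denominator = 0: s^2 + 5.8*s + 18.65 = 0 → Poles: -2.9 + 3.2j, -2.9 - 3.2j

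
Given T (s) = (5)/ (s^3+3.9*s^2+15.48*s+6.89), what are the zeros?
Numerator is a nonzero constant (5) → Zeros: none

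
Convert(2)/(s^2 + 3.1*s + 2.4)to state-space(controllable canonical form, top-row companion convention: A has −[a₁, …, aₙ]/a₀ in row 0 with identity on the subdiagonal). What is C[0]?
Reachable canonical form: C = numerator coefficients (right-aligned, zero-padded to length n).
num = 2, C = [[0, 2]].
C[0] = 0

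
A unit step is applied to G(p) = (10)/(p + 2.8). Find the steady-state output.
FVT: lim_{t→∞} y(t) = lim_{p→0} p*Y(p) where Y(p) = G(p)/p.
= lim_{p→0} G(p) = G(0) = num(0)/den(0) = 10/2.8 = 3.571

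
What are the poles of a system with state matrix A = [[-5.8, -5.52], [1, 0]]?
Eigenvalues solve det(λI - A) = 0.
Characteristic polynomial: λ^2 + 5.8*λ + 5.52 = 0.
Factor: (λ + 1.2)(λ + 4.6) = 0.
Roots: -1.2, -4.6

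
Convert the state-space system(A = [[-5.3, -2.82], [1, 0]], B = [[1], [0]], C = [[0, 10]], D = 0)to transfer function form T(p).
T(p) = C(pI - A)⁻¹B + D.
Characteristic polynomial det(pI - A) = p^2 + 5.3*p + 2.82.
Numerator from C·adj(pI-A)·B + D·det(pI-A) = 10.
T(p) = (10)/(p^2 + 5.3*p + 2.82)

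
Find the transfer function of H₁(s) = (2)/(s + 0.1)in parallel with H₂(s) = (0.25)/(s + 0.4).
Parallel: H = H₁ + H₂ = (n₁·d₂ + n₂·d₁)/(d₁·d₂).
n₁·d₂ = 2*s + 0.8. n₂·d₁ = 0.25*s + 0.025. Sum = 2.25*s + 0.825. d₁·d₂ = s^2 + 0.5*s + 0.04.
H(s) = (2.25*s + 0.825)/(s^2 + 0.5*s + 0.04)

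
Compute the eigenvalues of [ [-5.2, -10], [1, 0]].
Eigenvalues solve det(λI - A) = 0.
Characteristic polynomial: λ^2 + 5.2*λ + 10 = 0.
Roots: -2.6 + 1.8j, -2.6 - 1.8j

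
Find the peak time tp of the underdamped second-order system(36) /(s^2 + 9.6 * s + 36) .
Standard form: ωn²/(s²+2ζωn·s+ωn²) → ωn = 6, ζ = 0.8.
ωd = ωn·√(1-ζ²) = 6·√(1-0.8²) = 3.6.
tp = π/ωd = π/3.6 = 0.8727 s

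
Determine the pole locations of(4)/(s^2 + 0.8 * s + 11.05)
Set denominator = 0: s^2 + 0.8*s + 11.05 = 0 → Poles: -0.4 + 3.3j, -0.4 - 3.3j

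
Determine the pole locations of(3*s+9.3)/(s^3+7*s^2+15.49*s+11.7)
Set denominator = 0: s^3 + 7*s^2 + 15.49*s + 11.7 = (s + 3.6)(s^2 + 3.4*s + 3.25) = 0 → Poles: -1.7 + 0.6j, -1.7 - 0.6j, -3.6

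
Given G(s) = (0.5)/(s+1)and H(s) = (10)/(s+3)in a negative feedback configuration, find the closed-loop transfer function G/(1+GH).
Closed-loop T = G/(1+GH).
Numerator: G_num * H_den = 0.5*s + 1.5.
Denominator: G_den * H_den + G_num * H_num = (s^2 + 4*s + 3) + (5) = s^2 + 4*s + 8.
T(s) = (0.5*s + 1.5)/(s^2 + 4*s + 8)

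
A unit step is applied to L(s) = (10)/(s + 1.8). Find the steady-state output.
FVT: lim_{t→∞} y(t) = lim_{s→0} s*Y(s) where Y(s) = L(s)/s.
= lim_{s→0} L(s) = L(0) = num(0)/den(0) = 10/1.8 = 5.556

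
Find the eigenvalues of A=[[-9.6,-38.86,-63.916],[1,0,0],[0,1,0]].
Eigenvalues solve det(λI - A) = 0.
Characteristic polynomial: λ^3 + 9.6*λ^2 + 38.86*λ + 63.916 = 0.
Factor: (λ + 3.8)(λ^2 + 5.8*λ + 16.82) = 0.
Roots: -2.9 + 2.9j, -2.9 - 2.9j, -3.8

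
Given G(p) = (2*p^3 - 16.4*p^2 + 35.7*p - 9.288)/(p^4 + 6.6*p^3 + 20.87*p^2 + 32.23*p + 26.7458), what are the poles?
Set denominator = 0: p^4 + 6.6*p^3 + 20.87*p^2 + 32.23*p + 26.7458 = (p^2 + 2.2*p + 3.46)(p^2 + 4.4*p + 7.73) = 0 → Poles: -1.1 + 1.5j, -1.1 - 1.5j, -2.2 + 1.7j, -2.2 - 1.7j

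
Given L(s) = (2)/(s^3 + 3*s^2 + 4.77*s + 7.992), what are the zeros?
Numerator is a nonzero constant (2) → Zeros: none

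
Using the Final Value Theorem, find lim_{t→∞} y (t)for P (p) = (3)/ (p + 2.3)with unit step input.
FVT: lim_{t→∞} y(t) = lim_{p→0} p*Y(p) where Y(p) = P(p)/p.
= lim_{p→0} P(p) = P(0) = num(0)/den(0) = 3/2.3 = 1.304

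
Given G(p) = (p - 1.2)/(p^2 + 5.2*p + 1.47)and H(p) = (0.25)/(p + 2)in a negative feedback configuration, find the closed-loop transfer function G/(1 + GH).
Closed-loop T = G/(1+GH).
Numerator: G_num * H_den = p^2 + 0.8*p - 2.4.
Denominator: G_den * H_den + G_num * H_num = (p^3 + 7.2*p^2 + 11.87*p + 2.94) + (0.25*p - 0.3) = p^3 + 7.2*p^2 + 12.12*p + 2.64.
T(p) = (p^2 + 0.8*p - 2.4)/(p^3 + 7.2*p^2 + 12.12*p + 2.64)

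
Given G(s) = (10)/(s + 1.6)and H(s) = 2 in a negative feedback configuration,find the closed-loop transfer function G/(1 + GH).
Closed-loop T = G/(1+GH).
Numerator: G_num * H_den = 10.
Denominator: G_den * H_den + G_num * H_num = (s + 1.6) + (20) = s + 21.6.
T(s) = (10)/(s + 21.6)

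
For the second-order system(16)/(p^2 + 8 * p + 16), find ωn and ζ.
Standard form: ωn²/(p²+2ζωn·p+ωn²).
const=16=ωn² → ωn=4, p coeff=8=2ζωn → ζ=1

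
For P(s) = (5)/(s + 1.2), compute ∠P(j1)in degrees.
Substitute s = j*1: P(j1) = 2.45902 - 2.04918j.
∠P(j1) = atan2(Im, Re) = atan2(-2.04918, 2.45902) = -39.81°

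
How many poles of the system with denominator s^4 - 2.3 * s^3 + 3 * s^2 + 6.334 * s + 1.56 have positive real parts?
s^4 - 2.3*s^3 + 3*s^2 + 6.334*s + 1.56 = (s + 0.8)(s + 0.3)(s^2 - 3.4*s + 6.5). Poles: -0.3, -0.8, 1.7 + 1.9j, 1.7 - 1.9j. RHP poles (Re>0): 2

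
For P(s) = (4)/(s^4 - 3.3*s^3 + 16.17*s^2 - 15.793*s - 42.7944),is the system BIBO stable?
Denominator: s^4 - 3.3*s^3 + 16.17*s^2 - 15.793*s - 42.7944 = (s + 1.1)(s - 2.4)(s^2 - 2*s + 16.21). Poles: -1.1, 1 + 3.9j, 1 - 3.9j, 2.4. All Re(p)<0: No (unstable)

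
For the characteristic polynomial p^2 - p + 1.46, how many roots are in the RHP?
Poles: 0.5 + 1.1j, 0.5 - 1.1j. RHP poles (Re>0): 2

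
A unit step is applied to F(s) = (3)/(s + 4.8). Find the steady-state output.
FVT: lim_{t→∞} y(t) = lim_{s→0} s*Y(s) where Y(s) = F(s)/s.
= lim_{s→0} F(s) = F(0) = num(0)/den(0) = 3/4.8 = 0.625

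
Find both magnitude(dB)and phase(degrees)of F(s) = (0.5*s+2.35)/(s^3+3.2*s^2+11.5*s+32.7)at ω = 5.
Substitute s = j*5: F(j5) = -0.0412016 + 0.00594315j.
|F| = 20*log₁₀(sqrt(Re²+Im²)) = -27.61 dB.
∠F = atan2(Im, Re) = 171.79° (principal value).
Summing the individual angle contributions Σ∠(j5 − zᵢ) − Σ∠(j5 − pₖ) over the 1 zero(s) and 3 pole(s), each followed continuously from ω = 0 (DC phase referenced to (−180°, 180°]), gives -188.21°, i.e. the principal value - 360°. Continuous Bode phase = -188.21°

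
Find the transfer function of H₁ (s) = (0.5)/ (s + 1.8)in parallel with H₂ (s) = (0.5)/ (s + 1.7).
Parallel: H = H₁ + H₂ = (n₁·d₂ + n₂·d₁)/(d₁·d₂).
n₁·d₂ = 0.5*s + 0.85. n₂·d₁ = 0.5*s + 0.9. Sum = s + 1.75. d₁·d₂ = s^2 + 3.5*s + 3.06.
H(s) = (s + 1.75)/(s^2 + 3.5*s + 3.06)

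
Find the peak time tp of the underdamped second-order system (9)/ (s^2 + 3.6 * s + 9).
Standard form: ωn²/(s²+2ζωn·s+ωn²) → ωn = 3, ζ = 0.6.
ωd = ωn·√(1-ζ²) = 3·√(1-0.6²) = 2.4.
tp = π/ωd = π/2.4 = 1.309 s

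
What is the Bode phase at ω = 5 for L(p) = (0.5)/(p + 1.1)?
Substitute p = j*5: L(j5) = 0.0209844 - 0.0953834j.
∠L(j5) = atan2(Im, Re) = atan2(-0.0953834, 0.0209844) = -77.59°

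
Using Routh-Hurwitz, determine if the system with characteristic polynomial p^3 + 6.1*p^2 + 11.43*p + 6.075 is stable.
Routh array:
p^3: [1, 11.43]; p^2: [6.1, 6.075]; p^1: [10.4341]; p^0: [6.075]
First column: [1, 6.1, 10.4341, 6.075]. Sign changes = 0.
Yes, stable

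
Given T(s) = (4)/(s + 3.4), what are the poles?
Set denominator = 0: s + 3.4 = 0 → Poles: -3.4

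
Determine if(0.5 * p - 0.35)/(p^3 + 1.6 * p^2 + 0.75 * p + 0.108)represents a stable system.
Denominator: p^3 + 1.6*p^2 + 0.75*p + 0.108 = (p + 0.9)(p + 0.4)(p + 0.3). Poles: -0.3, -0.4, -0.9. All Re(p)<0: Yes (stable)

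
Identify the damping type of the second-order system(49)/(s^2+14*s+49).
Standard form: ωn²/(s²+2ζωn·s+ωn²) gives ωn=7, ζ=1.
Critically damped (ζ = 1)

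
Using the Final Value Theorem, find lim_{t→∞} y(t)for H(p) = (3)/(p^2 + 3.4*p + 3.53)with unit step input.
FVT: lim_{t→∞} y(t) = lim_{p→0} p*Y(p) where Y(p) = H(p)/p.
= lim_{p→0} H(p) = H(0) = num(0)/den(0) = 3/3.53 = 0.8499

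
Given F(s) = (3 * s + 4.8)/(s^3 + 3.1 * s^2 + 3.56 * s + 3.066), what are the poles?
Set denominator = 0: s^3 + 3.1*s^2 + 3.56*s + 3.066 = (s + 2.1)(s^2 + s + 1.46) = 0 → Poles: -0.5 + 1.1j, -0.5 - 1.1j, -2.1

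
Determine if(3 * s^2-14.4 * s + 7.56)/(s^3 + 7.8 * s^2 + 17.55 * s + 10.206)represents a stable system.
Denominator: s^3 + 7.8*s^2 + 17.55*s + 10.206 = (s + 0.9)(s + 4.2)(s + 2.7). Poles: -0.9, -2.7, -4.2. All Re(p)<0: Yes (stable)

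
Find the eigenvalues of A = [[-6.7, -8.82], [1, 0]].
Eigenvalues solve det(λI - A) = 0.
Characteristic polynomial: λ^2 + 6.7*λ + 8.82 = 0.
Factor: (λ + 1.8)(λ + 4.9) = 0.
Roots: -1.8, -4.9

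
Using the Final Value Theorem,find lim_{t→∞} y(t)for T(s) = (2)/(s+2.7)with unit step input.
FVT: lim_{t→∞} y(t) = lim_{s→0} s*Y(s) where Y(s) = T(s)/s.
= lim_{s→0} T(s) = T(0) = num(0)/den(0) = 2/2.7 = 0.7407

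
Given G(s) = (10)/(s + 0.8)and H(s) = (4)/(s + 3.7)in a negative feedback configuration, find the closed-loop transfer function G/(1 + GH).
Closed-loop T = G/(1+GH).
Numerator: G_num * H_den = 10*s + 37.
Denominator: G_den * H_den + G_num * H_num = (s^2 + 4.5*s + 2.96) + (40) = s^2 + 4.5*s + 42.96.
T(s) = (10*s + 37)/(s^2 + 4.5*s + 42.96)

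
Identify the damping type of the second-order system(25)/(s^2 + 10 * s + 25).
Standard form: ωn²/(s²+2ζωn·s+ωn²) gives ωn=5, ζ=1.
Critically damped (ζ = 1)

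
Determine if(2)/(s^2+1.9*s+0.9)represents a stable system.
Denominator: s^2 + 1.9*s + 0.9 = (s + 0.9)(s + 1). Poles: -0.9, -1. All Re(p)<0: Yes (stable)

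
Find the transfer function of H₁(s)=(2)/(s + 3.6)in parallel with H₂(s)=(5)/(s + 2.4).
Parallel: H = H₁ + H₂ = (n₁·d₂ + n₂·d₁)/(d₁·d₂).
n₁·d₂ = 2*s + 4.8. n₂·d₁ = 5*s + 18. Sum = 7*s + 22.8. d₁·d₂ = s^2 + 6*s + 8.64.
H(s) = (7*s + 22.8)/(s^2 + 6*s + 8.64)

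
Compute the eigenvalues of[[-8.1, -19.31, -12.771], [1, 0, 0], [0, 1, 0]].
Eigenvalues solve det(λI - A) = 0.
Characteristic polynomial: λ^3 + 8.1*λ^2 + 19.31*λ + 12.771 = 0.
Factor: (λ + 2.7)(λ + 4.3)(λ + 1.1) = 0.
Roots: -1.1, -2.7, -4.3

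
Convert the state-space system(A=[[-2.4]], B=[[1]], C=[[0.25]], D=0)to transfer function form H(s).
H(s) = C(sI - A)⁻¹B + D.
Characteristic polynomial det(sI - A) = s + 2.4.
Numerator from C·adj(sI-A)·B + D·det(sI-A) = 0.25.
H(s) = (0.25)/(s + 2.4)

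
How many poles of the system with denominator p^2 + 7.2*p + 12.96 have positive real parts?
p^2 + 7.2*p + 12.96 = (p + 3.6)(p + 3.6). Poles: -3.6, -3.6. RHP poles (Re>0): 0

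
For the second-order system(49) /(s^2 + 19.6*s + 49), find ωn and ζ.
Standard form: ωn²/(s²+2ζωn·s+ωn²).
const=49=ωn² → ωn=7, s coeff=19.6=2ζωn → ζ=1.4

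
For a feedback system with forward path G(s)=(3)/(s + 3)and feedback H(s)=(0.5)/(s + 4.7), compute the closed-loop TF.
Closed-loop T = G/(1+GH).
Numerator: G_num * H_den = 3*s + 14.1.
Denominator: G_den * H_den + G_num * H_num = (s^2 + 7.7*s + 14.1) + (1.5) = s^2 + 7.7*s + 15.6.
T(s) = (3*s + 14.1)/(s^2 + 7.7*s + 15.6)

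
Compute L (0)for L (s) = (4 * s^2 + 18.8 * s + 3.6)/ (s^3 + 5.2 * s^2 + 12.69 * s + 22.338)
DC gain = L(0) = num(0)/den(0) = 3.6/22.338 = 0.1612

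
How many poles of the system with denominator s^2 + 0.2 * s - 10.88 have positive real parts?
s^2 + 0.2*s - 10.88 = (s - 3.2)(s + 3.4). Poles: -3.4, 3.2. RHP poles (Re>0): 1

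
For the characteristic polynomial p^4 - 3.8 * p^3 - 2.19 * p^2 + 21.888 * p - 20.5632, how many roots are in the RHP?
p^4 - 3.8*p^3 - 2.19*p^2 + 21.888*p - 20.5632 = (p - 2.1)(p + 2.4)(p - 1.7)(p - 2.4). Poles: -2.4, 1.7, 2.1, 2.4. RHP poles (Re>0): 3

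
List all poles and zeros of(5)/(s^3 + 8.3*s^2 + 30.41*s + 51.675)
Set denominator = 0: s^3 + 8.3*s^2 + 30.41*s + 51.675 = (s + 3.9)(s^2 + 4.4*s + 13.25) = 0 → Poles: -2.2 + 2.9j, -2.2 - 2.9j, -3.9
Numerator is a nonzero constant (5) → Zeros: none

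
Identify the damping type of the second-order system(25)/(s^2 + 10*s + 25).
Standard form: ωn²/(s²+2ζωn·s+ωn²) gives ωn=5, ζ=1.
Critically damped (ζ = 1)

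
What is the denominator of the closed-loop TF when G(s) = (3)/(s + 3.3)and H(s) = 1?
Characteristic poly = G_den * H_den + G_num * H_num = (s + 3.3) + (3) = s + 6.3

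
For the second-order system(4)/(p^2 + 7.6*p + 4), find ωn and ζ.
Standard form: ωn²/(p²+2ζωn·p+ωn²).
const=4=ωn² → ωn=2, p coeff=7.6=2ζωn → ζ=1.9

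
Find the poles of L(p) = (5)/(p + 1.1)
Set denominator = 0: p + 1.1 = 0 → Poles: -1.1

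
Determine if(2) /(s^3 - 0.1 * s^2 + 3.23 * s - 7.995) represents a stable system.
Denominator: s^3 - 0.1*s^2 + 3.23*s - 7.995 = (s - 1.5)(s^2 + 1.4*s + 5.33). Poles: -0.7 + 2.2j, -0.7 - 2.2j, 1.5. All Re(p)<0: No (unstable)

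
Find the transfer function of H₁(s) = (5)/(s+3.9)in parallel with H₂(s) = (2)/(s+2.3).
Parallel: H = H₁ + H₂ = (n₁·d₂ + n₂·d₁)/(d₁·d₂).
n₁·d₂ = 5*s + 11.5. n₂·d₁ = 2*s + 7.8. Sum = 7*s + 19.3. d₁·d₂ = s^2 + 6.2*s + 8.97.
H(s) = (7*s + 19.3)/(s^2 + 6.2*s + 8.97)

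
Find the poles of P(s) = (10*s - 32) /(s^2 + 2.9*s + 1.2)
Set denominator = 0: s^2 + 2.9*s + 1.2 = (s + 0.5)(s + 2.4) = 0 → Poles: -0.5, -2.4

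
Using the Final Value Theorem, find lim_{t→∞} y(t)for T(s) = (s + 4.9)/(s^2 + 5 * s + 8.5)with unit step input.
FVT: lim_{t→∞} y(t) = lim_{s→0} s*Y(s) where Y(s) = T(s)/s.
= lim_{s→0} T(s) = T(0) = num(0)/den(0) = 4.9/8.5 = 0.5765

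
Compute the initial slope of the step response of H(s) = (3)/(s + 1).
IVT: y'(0⁺) = lim_{s→∞} s²·Y(s) = lim_{s→∞} s·H(s).
deg(num) = 0, deg(den) = 1, relative degree = 1, so s·H(s) → (leading num)/(leading den) = 3/1 = 3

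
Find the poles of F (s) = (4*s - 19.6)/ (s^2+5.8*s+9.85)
Set denominator = 0: s^2 + 5.8*s + 9.85 = 0 → Poles: -2.9 + 1.2j, -2.9 - 1.2j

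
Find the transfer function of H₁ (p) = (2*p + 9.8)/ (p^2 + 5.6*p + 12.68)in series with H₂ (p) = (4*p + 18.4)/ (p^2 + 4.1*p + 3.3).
Series: H = H₁ · H₂ = (n₁·n₂)/(d₁·d₂).
Num: n₁·n₂ = 8*p^2 + 76*p + 180.32. Den: d₁·d₂ = p^4 + 9.7*p^3 + 38.94*p^2 + 70.468*p + 41.844.
H(p) = (8*p^2 + 76*p + 180.32)/(p^4 + 9.7*p^3 + 38.94*p^2 + 70.468*p + 41.844)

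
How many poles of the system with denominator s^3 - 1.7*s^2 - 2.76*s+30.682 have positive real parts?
s^3 - 1.7*s^2 - 2.76*s + 30.682 = (s + 2.9)(s^2 - 4.6*s + 10.58). Poles: -2.9, 2.3 + 2.3j, 2.3 - 2.3j. RHP poles (Re>0): 2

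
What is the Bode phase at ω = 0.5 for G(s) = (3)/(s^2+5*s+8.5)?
Substitute s = j*0.5: G(j0.5) = 0.333053 - 0.100925j.
∠G(j0.5) = atan2(Im, Re) = atan2(-0.100925, 0.333053) = -16.86°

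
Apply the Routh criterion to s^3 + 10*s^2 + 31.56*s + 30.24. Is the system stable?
Routh array:
s^3: [1, 31.56]; s^2: [10, 30.24]; s^1: [28.536]; s^0: [30.24]
First column: [1, 10, 28.536, 30.24]. Sign changes = 0.
Yes, stable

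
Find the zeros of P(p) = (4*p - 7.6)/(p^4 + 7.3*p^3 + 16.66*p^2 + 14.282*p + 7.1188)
Set numerator = 0: 4*p - 7.6 = 0 → Zeros: 1.9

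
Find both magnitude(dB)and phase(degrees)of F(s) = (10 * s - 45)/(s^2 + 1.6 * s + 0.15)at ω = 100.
Substitute s = j*100: F(j100) = 0.00609855 - 0.0999039j.
|F| = 20*log₁₀(sqrt(Re²+Im²)) = -19.99 dB.
∠F = atan2(Im, Re) = -86.51°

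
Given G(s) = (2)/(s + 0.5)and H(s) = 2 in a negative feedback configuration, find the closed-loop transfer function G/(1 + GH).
Closed-loop T = G/(1+GH).
Numerator: G_num * H_den = 2.
Denominator: G_den * H_den + G_num * H_num = (s + 0.5) + (4) = s + 4.5.
T(s) = (2)/(s + 4.5)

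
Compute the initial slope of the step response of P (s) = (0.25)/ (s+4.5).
IVT: y'(0⁺) = lim_{s→∞} s²·Y(s) = lim_{s→∞} s·P(s).
deg(num) = 0, deg(den) = 1, relative degree = 1, so s·P(s) → (leading num)/(leading den) = 0.25/1 = 0.25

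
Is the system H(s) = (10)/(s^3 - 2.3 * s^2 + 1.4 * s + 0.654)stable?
Denominator: s^3 - 2.3*s^2 + 1.4*s + 0.654 = (s + 0.3)(s^2 - 2.6*s + 2.18). Poles: -0.3, 1.3 + 0.7j, 1.3 - 0.7j. All Re(p)<0: No (unstable)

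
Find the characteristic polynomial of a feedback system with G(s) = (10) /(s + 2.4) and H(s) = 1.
Characteristic poly = G_den * H_den + G_num * H_num = (s + 2.4) + (10) = s + 12.4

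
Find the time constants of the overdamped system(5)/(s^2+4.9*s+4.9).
Overdamped: real poles at -3.5, -1.4. τ = -1/pole → τ₁ = 0.2857, τ₂ = 0.7143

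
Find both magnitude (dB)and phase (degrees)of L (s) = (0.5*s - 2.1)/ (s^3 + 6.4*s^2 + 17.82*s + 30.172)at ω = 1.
Substitute s = j*1: L(j1) = -0.0489507 + 0.0556685j.
|L| = 20*log₁₀(sqrt(Re²+Im²)) = -22.60 dB.
∠L = atan2(Im, Re) = 131.33°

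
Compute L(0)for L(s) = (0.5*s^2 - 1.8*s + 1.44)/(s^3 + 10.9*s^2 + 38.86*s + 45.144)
DC gain = L(0) = num(0)/den(0) = 1.44/45.144 = 0.0319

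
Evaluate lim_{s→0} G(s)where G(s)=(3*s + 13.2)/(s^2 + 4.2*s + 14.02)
DC gain = G(0) = num(0)/den(0) = 13.2/14.02 = 0.9415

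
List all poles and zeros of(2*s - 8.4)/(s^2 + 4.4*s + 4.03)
Set denominator = 0: s^2 + 4.4*s + 4.03 = (s + 1.3)(s + 3.1) = 0 → Poles: -1.3, -3.1
Set numerator = 0: 2*s - 8.4 = 0 → Zeros: 4.2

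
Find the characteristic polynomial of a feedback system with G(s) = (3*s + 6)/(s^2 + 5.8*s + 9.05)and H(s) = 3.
Characteristic poly = G_den * H_den + G_num * H_num = (s^2 + 5.8*s + 9.05) + (9*s + 18) = s^2 + 14.8*s + 27.05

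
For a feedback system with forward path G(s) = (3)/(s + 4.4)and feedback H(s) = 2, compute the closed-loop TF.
Closed-loop T = G/(1+GH).
Numerator: G_num * H_den = 3.
Denominator: G_den * H_den + G_num * H_num = (s + 4.4) + (6) = s + 10.4.
T(s) = (3)/(s + 10.4)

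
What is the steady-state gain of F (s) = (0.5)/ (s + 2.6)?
DC gain = F(0) = num(0)/den(0) = 0.5/2.6 = 0.1923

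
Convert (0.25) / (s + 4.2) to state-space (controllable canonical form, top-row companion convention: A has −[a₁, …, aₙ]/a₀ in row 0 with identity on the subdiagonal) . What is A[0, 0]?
Reachable canonical form for den = s + 4.2: top row of A = -[a₁,a₂,...,aₙ]/a₀, ones on the subdiagonal, zeros elsewhere.
A = [[-4.2]].
A[0,0] = -4.2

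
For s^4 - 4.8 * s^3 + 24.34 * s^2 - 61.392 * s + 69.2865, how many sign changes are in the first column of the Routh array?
Routh array:
s^4: [1, 24.34, 69.2865]; s^3: [-4.8, -61.392]; s^2: [11.55, 69.2865]; s^1: [-32.5976]; s^0: [69.2865]
First column: [1, -4.8, 11.55, -32.5976, 69.2865]. Sign changes = 4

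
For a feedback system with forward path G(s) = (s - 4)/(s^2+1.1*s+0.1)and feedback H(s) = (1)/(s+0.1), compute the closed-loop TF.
Closed-loop T = G/(1+GH).
Numerator: G_num * H_den = s^2 - 3.9*s - 0.4.
Denominator: G_den * H_den + G_num * H_num = (s^3 + 1.2*s^2 + 0.21*s + 0.01) + (s - 4) = s^3 + 1.2*s^2 + 1.21*s - 3.99.
T(s) = (s^2 - 3.9*s - 0.4)/(s^3 + 1.2*s^2 + 1.21*s - 3.99)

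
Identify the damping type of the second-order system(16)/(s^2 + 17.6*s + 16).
Standard form: ωn²/(s²+2ζωn·s+ωn²) gives ωn=4, ζ=2.2.
Overdamped (ζ = 2.2 > 1)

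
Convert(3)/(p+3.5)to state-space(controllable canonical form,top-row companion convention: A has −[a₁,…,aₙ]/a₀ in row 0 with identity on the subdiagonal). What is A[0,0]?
Reachable canonical form for den = p + 3.5: top row of A = -[a₁,a₂,...,aₙ]/a₀, ones on the subdiagonal, zeros elsewhere.
A = [[-3.5]].
A[0,0] = -3.5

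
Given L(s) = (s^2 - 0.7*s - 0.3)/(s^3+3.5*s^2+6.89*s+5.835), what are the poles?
Set denominator = 0: s^3 + 3.5*s^2 + 6.89*s + 5.835 = (s + 1.5)(s^2 + 2*s + 3.89) = 0 → Poles: -1 + 1.7j, -1 - 1.7j, -1.5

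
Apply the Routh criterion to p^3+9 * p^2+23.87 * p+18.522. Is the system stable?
Routh array:
p^3: [1, 23.87]; p^2: [9, 18.522]; p^1: [21.812]; p^0: [18.522]
First column: [1, 9, 21.812, 18.522]. Sign changes = 0.
Yes, stable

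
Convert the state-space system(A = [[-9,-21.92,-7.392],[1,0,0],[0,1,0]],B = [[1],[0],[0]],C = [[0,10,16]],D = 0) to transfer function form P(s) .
P(s) = C(sI - A)⁻¹B + D.
Characteristic polynomial det(sI - A) = s^3 + 9*s^2 + 21.92*s + 7.392.
Numerator from C·adj(sI-A)·B + D·det(sI-A) = 10*s + 16.
P(s) = (10*s + 16)/(s^3 + 9*s^2 + 21.92*s + 7.392)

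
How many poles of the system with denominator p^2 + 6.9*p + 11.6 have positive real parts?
p^2 + 6.9*p + 11.6 = (p + 2.9)(p + 4). Poles: -2.9, -4. RHP poles (Re>0): 0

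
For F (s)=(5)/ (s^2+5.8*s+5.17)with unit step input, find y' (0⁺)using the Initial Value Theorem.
IVT: y'(0⁺) = lim_{s→∞} s²·Y(s) = lim_{s→∞} s·F(s).
deg(num) = 0, deg(den) = 2, relative degree = 2 ≥ 2, so s·F(s) → 0. Initial slope = 0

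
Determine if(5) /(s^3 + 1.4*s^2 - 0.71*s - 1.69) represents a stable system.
Denominator: s^3 + 1.4*s^2 - 0.71*s - 1.69 = (s - 1)(s^2 + 2.4*s + 1.69). Poles: -1.2 + 0.5j, -1.2 - 0.5j, 1. All Re(p)<0: No (unstable)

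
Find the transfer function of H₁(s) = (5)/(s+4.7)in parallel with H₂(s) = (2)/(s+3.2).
Parallel: H = H₁ + H₂ = (n₁·d₂ + n₂·d₁)/(d₁·d₂).
n₁·d₂ = 5*s + 16. n₂·d₁ = 2*s + 9.4. Sum = 7*s + 25.4. d₁·d₂ = s^2 + 7.9*s + 15.04.
H(s) = (7*s + 25.4)/(s^2 + 7.9*s + 15.04)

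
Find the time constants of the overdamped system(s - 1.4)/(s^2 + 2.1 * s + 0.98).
Overdamped: real poles at -0.7, -1.4. τ = -1/pole → τ₁ = 1.429, τ₂ = 0.7143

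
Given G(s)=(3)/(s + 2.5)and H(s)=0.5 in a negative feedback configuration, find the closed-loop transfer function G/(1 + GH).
Closed-loop T = G/(1+GH).
Numerator: G_num * H_den = 3.
Denominator: G_den * H_den + G_num * H_num = (s + 2.5) + (1.5) = s + 4.
T(s) = (3)/(s + 4)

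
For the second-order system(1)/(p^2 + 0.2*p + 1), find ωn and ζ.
Standard form: ωn²/(p²+2ζωn·p+ωn²).
const=1=ωn² → ωn=1, p coeff=0.2=2ζωn → ζ=0.1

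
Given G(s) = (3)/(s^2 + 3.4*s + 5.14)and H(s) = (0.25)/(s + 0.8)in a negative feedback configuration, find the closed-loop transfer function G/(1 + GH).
Closed-loop T = G/(1+GH).
Numerator: G_num * H_den = 3*s + 2.4.
Denominator: G_den * H_den + G_num * H_num = (s^3 + 4.2*s^2 + 7.86*s + 4.112) + (0.75) = s^3 + 4.2*s^2 + 7.86*s + 4.862.
T(s) = (3*s + 2.4)/(s^3 + 4.2*s^2 + 7.86*s + 4.862)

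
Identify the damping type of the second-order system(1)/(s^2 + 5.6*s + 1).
Standard form: ωn²/(s²+2ζωn·s+ωn²) gives ωn=1, ζ=2.8.
Overdamped (ζ = 2.8 > 1)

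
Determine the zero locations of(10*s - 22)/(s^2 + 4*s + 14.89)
Set numerator = 0: 10*s - 22 = 0 → Zeros: 2.2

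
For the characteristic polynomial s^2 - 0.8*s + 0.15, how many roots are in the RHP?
s^2 - 0.8*s + 0.15 = (s - 0.5)(s - 0.3). Poles: 0.3, 0.5. RHP poles (Re>0): 2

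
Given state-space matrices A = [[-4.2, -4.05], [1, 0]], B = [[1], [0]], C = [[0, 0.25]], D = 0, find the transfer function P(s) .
P(s) = C(sI - A)⁻¹B + D.
Characteristic polynomial det(sI - A) = s^2 + 4.2*s + 4.05.
Numerator from C·adj(sI-A)·B + D·det(sI-A) = 0.25.
P(s) = (0.25)/(s^2 + 4.2*s + 4.05)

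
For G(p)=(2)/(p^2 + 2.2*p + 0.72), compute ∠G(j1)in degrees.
Substitute p = j*1: G(j1) = -0.113858 - 0.8946j.
∠G(j1) = atan2(Im, Re) = atan2(-0.8946, -0.113858) = -97.25°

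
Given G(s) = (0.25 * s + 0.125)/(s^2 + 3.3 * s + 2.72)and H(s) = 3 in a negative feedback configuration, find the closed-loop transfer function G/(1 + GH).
Closed-loop T = G/(1+GH).
Numerator: G_num * H_den = 0.25*s + 0.125.
Denominator: G_den * H_den + G_num * H_num = (s^2 + 3.3*s + 2.72) + (0.75*s + 0.375) = s^2 + 4.05*s + 3.095.
T(s) = (0.25*s + 0.125)/(s^2 + 4.05*s + 3.095)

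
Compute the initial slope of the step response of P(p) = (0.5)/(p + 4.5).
IVT: y'(0⁺) = lim_{p→∞} p²·Y(p) = lim_{p→∞} p·P(p).
deg(num) = 0, deg(den) = 1, relative degree = 1, so p·P(p) → (leading num)/(leading den) = 0.5/1 = 0.5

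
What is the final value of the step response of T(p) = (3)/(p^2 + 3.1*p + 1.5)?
FVT: lim_{t→∞} y(t) = lim_{p→0} p*Y(p) where Y(p) = T(p)/p.
= lim_{p→0} T(p) = T(0) = num(0)/den(0) = 3/1.5 = 2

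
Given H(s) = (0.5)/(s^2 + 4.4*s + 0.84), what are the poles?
Set denominator = 0: s^2 + 4.4*s + 0.84 = (s + 4.2)(s + 0.2) = 0 → Poles: -0.2, -4.2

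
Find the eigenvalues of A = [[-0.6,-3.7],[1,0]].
Eigenvalues solve det(λI - A) = 0.
Characteristic polynomial: λ^2 + 0.6*λ + 3.7 = 0.
Roots: -0.3 + 1.9j, -0.3 - 1.9j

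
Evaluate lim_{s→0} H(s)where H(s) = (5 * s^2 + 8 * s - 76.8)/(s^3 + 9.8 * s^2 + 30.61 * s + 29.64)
DC gain = H(0) = num(0)/den(0) = -76.8/29.64 = -2.591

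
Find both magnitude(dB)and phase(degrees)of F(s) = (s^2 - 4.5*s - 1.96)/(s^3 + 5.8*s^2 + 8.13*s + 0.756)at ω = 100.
Substitute s = j*100: F(j100) = 0.00102795 - 0.00995043j.
|F| = 20*log₁₀(sqrt(Re²+Im²)) = -40.00 dB.
∠F = atan2(Im, Re) = -84.10°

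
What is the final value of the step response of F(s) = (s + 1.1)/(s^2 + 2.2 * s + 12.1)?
FVT: lim_{t→∞} y(t) = lim_{s→0} s*Y(s) where Y(s) = F(s)/s.
= lim_{s→0} F(s) = F(0) = num(0)/den(0) = 1.1/12.1 = 0.09091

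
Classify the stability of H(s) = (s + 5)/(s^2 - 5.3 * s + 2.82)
Denominator: s^2 - 5.3*s + 2.82 = (s - 4.7)(s - 0.6). Poles: 0.6, 4.7. Unstable (2 pole(s) in RHP)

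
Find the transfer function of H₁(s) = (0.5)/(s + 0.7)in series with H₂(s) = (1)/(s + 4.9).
Series: H = H₁ · H₂ = (n₁·n₂)/(d₁·d₂).
Num: n₁·n₂ = 0.5. Den: d₁·d₂ = s^2 + 5.6*s + 3.43.
H(s) = (0.5)/(s^2 + 5.6*s + 3.43)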